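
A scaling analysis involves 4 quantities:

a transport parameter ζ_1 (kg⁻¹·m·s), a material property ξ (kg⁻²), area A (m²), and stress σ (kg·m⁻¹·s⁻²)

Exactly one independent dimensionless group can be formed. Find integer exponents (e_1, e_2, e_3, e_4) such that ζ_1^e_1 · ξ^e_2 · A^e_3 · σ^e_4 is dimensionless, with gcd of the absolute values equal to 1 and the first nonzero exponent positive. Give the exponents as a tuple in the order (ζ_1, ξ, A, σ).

M: e_1·(-1) + e_2·(-2) + e_3·(0) + e_4·(1) = 0
L: e_1·(1) + e_2·(0) + e_3·(2) + e_4·(-1) = 0
T: e_1·(1) + e_2·(0) + e_3·(0) + e_4·(-2) = 0
Solving this homogeneous linear system for the smallest-integer solution (first nonzero entry positive) gives (4, -1, -1, 2).

(4, -1, -1, 2)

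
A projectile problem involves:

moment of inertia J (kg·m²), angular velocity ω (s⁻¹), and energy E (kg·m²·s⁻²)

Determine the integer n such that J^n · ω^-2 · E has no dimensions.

-1

Balance the M exponent: (1)·n from J, plus −2·(0) + (1) = 1 from the rest, must sum to zero.
n + 1 = 0, so n = -1.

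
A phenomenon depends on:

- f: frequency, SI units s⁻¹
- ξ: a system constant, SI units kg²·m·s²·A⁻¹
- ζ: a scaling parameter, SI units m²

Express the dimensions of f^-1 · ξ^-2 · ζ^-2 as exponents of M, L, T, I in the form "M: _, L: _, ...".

Collect each base-dimension exponent across the product:
  M: −(0) − 2·(2) − 2·(0) = -4
  L: −(0) − 2·(1) − 2·(2) = -6
  T: −(-1) − 2·(2) − 2·(0) = -3
  I: −(0) − 2·(-1) − 2·(0) = 2
So the dimensions are [M⁻⁴ L⁻⁶ T⁻³ I²].

M: -4, L: -6, T: -3, I: 2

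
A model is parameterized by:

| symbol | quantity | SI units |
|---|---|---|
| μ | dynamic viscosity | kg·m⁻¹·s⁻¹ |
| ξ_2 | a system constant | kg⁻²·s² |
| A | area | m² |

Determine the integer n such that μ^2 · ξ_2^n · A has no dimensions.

1

Balance the M exponent: (-2)·n from ξ_2, plus 2·(1) + (0) = 2 from the rest, must sum to zero.
-2n + 2 = 0, so n = 1.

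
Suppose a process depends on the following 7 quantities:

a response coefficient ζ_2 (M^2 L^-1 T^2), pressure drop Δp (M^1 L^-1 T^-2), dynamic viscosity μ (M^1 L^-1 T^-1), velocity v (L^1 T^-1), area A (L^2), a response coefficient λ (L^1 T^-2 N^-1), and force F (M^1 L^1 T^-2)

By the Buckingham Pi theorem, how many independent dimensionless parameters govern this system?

3

There are 7 variables and 4 base dimensions (M, L, T, N).
The dimension matrix has rank 4.
Independent dimensionless groups: 7 − 4 = 3.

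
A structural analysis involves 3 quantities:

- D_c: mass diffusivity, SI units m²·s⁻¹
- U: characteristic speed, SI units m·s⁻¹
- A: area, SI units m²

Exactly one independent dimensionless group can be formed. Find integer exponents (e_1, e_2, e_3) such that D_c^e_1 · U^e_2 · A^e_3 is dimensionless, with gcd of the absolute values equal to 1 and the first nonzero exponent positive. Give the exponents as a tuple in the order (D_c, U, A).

(2, -2, -1)

L: e_1·(2) + e_2·(1) + e_3·(2) = 0
T: e_1·(-1) + e_2·(-1) + e_3·(0) = 0
Solving this homogeneous linear system for the smallest-integer solution (first nonzero entry positive) gives (2, -2, -1).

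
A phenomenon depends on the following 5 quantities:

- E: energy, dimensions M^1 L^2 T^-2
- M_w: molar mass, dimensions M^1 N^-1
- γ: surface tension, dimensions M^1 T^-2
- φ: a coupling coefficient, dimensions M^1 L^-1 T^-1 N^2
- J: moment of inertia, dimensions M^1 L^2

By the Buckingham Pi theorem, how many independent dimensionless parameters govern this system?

1

There are 5 variables and 4 base dimensions (M, L, T, N).
The dimension matrix has rank 4.
Independent dimensionless groups: 5 − 4 = 1.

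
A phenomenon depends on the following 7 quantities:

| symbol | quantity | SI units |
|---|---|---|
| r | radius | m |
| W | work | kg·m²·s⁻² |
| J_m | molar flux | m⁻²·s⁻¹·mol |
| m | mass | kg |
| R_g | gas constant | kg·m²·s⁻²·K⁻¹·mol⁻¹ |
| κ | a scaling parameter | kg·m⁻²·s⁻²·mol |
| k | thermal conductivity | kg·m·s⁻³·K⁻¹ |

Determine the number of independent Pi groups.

2

There are 7 variables and 5 base dimensions (M, L, T, Θ, N).
The dimension matrix has rank 5.
Independent dimensionless groups: 7 − 5 = 2.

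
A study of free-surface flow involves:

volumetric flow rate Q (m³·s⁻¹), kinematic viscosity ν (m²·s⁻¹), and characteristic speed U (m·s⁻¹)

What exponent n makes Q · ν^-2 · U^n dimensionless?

1

Balance the L exponent: (1)·n from U, plus (3) − 2·(2) = -1 from the rest, must sum to zero.
n − 1 = 0, so n = 1.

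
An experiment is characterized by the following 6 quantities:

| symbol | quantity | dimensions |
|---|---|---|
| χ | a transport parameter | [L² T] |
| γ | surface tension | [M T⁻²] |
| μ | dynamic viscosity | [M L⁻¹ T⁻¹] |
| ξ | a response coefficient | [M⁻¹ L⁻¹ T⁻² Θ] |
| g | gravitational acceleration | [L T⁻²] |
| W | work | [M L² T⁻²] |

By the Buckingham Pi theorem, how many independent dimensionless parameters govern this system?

2

There are 6 variables and 4 base dimensions (M, L, T, Θ).
The dimension matrix has rank 4.
Independent dimensionless groups: 6 − 4 = 2.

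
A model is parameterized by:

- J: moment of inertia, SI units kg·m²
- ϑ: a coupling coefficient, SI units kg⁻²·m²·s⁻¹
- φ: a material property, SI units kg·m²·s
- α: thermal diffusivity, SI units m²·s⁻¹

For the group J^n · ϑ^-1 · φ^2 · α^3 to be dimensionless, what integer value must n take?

-4

Balance the M exponent: (1)·n from J, plus −(-2) + 2·(1) + 3·(0) = 4 from the rest, must sum to zero.
n + 4 = 0, so n = -4.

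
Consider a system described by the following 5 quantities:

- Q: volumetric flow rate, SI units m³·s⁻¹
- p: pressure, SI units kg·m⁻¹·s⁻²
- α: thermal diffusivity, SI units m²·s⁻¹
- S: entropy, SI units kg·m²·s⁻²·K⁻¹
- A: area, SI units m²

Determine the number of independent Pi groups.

There are 5 variables and 4 base dimensions (M, L, T, Θ).
The dimension matrix has rank 4.
Independent dimensionless groups: 5 − 4 = 1.

1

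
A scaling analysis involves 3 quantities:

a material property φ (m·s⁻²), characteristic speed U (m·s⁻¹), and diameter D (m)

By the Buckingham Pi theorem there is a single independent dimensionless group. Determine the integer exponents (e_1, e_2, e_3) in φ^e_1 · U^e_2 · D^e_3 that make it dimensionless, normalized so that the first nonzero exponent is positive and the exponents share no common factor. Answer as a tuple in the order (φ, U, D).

L: e_1·(1) + e_2·(1) + e_3·(1) = 0
T: e_1·(-2) + e_2·(-1) + e_3·(0) = 0
Solving this homogeneous linear system for the smallest-integer solution (first nonzero entry positive) gives (1, -2, 1).

(1, -2, 1)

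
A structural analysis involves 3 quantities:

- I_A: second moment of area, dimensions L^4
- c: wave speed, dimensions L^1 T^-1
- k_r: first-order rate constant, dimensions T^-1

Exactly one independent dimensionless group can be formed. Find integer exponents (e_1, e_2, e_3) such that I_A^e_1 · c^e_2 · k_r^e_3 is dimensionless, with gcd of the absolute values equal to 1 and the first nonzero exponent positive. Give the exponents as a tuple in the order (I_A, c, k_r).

(1, -4, 4)

L: e_1·(4) + e_2·(1) + e_3·(0) = 0
T: e_1·(0) + e_2·(-1) + e_3·(-1) = 0
Solving this homogeneous linear system for the smallest-integer solution (first nonzero entry positive) gives (1, -4, 4).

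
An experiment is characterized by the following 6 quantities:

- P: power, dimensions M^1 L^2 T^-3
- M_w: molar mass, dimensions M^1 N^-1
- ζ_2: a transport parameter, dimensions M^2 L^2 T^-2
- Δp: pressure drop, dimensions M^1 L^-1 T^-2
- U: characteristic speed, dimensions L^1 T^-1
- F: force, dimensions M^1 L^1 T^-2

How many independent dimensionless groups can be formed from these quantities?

2

There are 6 variables and 4 base dimensions (M, L, T, N).
The dimension matrix has rank 4.
Independent dimensionless groups: 6 − 4 = 2.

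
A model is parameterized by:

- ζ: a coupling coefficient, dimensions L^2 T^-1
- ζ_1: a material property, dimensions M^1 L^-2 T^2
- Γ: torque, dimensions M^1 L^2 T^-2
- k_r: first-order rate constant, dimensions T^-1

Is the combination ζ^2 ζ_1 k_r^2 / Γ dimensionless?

yes

Sum the exponent of each base dimension across the product:
  M: 2·[ζ]_M + [ζ_1]_M − [Γ]_M + 2·[k_r]_M = 2·(0) + (1) − (1) + 2·(0) = 0
  L: 2·[ζ]_L + [ζ_1]_L − [Γ]_L + 2·[k_r]_L = 2·(2) + (-2) − (2) + 2·(0) = 0
  T: 2·[ζ]_T + [ζ_1]_T − [Γ]_T + 2·[k_r]_T = 2·(-1) + (2) − (-2) + 2·(-1) = 0
All base exponents vanish — dimensionless.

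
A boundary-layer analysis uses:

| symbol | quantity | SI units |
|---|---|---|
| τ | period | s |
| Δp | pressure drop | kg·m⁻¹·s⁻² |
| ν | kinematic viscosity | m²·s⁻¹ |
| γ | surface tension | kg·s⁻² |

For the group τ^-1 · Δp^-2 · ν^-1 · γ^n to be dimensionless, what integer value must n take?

Balance the M exponent: (1)·n from γ, plus −(0) − 2·(1) − (0) = -2 from the rest, must sum to zero.
n − 2 = 0, so n = 2.

2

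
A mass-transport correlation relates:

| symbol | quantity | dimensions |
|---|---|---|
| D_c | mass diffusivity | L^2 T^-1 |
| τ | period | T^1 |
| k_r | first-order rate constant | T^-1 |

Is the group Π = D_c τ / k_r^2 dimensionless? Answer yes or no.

Sum the exponent of each base dimension across the product:
  L: [D_c]_L + [τ]_L − 2·[k_r]_L = (2) + (0) − 2·(0) = 2
  T: [D_c]_T + [τ]_T − 2·[k_r]_T = (-1) + (1) − 2·(-1) = 2
Net dimensions [L² T²] ≠ [1] — not dimensionless.

no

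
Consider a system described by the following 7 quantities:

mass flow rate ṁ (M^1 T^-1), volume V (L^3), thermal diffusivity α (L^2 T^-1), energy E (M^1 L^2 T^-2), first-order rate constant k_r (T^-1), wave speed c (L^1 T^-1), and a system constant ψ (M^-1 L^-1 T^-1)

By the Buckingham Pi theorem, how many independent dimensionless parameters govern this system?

There are 7 variables and 3 base dimensions (M, L, T).
The dimension matrix has rank 3.
Independent dimensionless groups: 7 − 3 = 4.

4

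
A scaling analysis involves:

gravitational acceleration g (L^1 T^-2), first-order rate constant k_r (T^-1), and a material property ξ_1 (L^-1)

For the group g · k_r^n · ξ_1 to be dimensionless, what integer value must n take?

-2

Balance the T exponent: (-1)·n from k_r, plus (-2) + (0) = -2 from the rest, must sum to zero.
−n − 2 = 0, so n = -2.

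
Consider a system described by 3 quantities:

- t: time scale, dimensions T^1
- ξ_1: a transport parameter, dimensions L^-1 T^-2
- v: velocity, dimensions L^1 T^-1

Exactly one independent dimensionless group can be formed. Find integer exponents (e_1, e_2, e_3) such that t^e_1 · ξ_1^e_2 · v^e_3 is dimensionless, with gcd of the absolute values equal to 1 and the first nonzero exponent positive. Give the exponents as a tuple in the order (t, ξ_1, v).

(3, 1, 1)

L: e_1·(0) + e_2·(-1) + e_3·(1) = 0
T: e_1·(1) + e_2·(-2) + e_3·(-1) = 0
Solving this homogeneous linear system for the smallest-integer solution (first nonzero entry positive) gives (3, 1, 1).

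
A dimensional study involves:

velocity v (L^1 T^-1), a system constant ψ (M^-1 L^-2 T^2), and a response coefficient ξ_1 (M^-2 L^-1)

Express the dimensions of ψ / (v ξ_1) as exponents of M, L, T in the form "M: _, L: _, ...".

M: 1, L: -2, T: 3

Collect each base-dimension exponent across the product:
  M: −(0) + (-1) − (-2) = 1
  L: −(1) + (-2) − (-1) = -2
  T: −(-1) + (2) − (0) = 3
So the dimensions are [M L⁻² T³].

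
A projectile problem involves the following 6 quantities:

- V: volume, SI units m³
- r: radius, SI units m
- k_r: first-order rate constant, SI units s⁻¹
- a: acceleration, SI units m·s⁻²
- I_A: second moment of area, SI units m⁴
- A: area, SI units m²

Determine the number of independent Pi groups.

There are 6 variables and 2 base dimensions (L, T).
The dimension matrix has rank 2.
Independent dimensionless groups: 6 − 2 = 4.

4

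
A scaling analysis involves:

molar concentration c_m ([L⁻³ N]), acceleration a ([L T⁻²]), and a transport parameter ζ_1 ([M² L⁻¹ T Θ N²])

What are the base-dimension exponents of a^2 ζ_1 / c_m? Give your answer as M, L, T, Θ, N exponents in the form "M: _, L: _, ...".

M: 2, L: 4, T: -3, Θ: 1, N: 1

Collect each base-dimension exponent across the product:
  M: −(0) + 2·(0) + (2) = 2
  L: −(-3) + 2·(1) + (-1) = 4
  T: −(0) + 2·(-2) + (1) = -3
  Θ: −(0) + 2·(0) + (1) = 1
  N: −(1) + 2·(0) + (2) = 1
So the dimensions are [M² L⁴ T⁻³ Θ N].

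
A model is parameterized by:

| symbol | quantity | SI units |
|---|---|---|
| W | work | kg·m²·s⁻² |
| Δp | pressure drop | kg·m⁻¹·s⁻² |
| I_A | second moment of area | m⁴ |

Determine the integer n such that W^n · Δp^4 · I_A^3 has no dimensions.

-4

Balance the M exponent: (1)·n from W, plus 4·(1) + 3·(0) = 4 from the rest, must sum to zero.
n + 4 = 0, so n = -4.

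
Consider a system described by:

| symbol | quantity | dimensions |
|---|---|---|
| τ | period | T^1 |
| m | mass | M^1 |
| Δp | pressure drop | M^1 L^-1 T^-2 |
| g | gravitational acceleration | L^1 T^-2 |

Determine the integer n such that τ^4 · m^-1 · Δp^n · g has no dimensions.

1

Balance the M exponent: (1)·n from Δp, plus 4·(0) − (1) + (0) = -1 from the rest, must sum to zero.
n − 1 = 0, so n = 1.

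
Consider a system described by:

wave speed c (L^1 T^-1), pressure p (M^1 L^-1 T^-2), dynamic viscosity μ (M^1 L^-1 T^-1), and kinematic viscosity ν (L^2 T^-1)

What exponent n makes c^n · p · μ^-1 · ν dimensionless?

-2

Balance the L exponent: (1)·n from c, plus (-1) − (-1) + (2) = 2 from the rest, must sum to zero.
n + 2 = 0, so n = -2.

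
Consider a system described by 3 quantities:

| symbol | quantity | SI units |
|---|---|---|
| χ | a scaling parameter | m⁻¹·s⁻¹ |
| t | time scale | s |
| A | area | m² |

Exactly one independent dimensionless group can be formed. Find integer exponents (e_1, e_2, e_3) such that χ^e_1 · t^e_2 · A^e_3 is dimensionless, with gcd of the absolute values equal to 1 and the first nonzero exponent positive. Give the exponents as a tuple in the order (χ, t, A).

L: e_1·(-1) + e_2·(0) + e_3·(2) = 0
T: e_1·(-1) + e_2·(1) + e_3·(0) = 0
Solving this homogeneous linear system for the smallest-integer solution (first nonzero entry positive) gives (2, 2, 1).

(2, 2, 1)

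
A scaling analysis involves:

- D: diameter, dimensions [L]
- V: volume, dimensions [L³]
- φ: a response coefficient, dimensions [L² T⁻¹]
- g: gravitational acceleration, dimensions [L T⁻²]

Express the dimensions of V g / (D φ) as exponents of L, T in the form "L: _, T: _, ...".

Collect each base-dimension exponent across the product:
  L: −(1) + (3) − (2) + (1) = 1
  T: −(0) + (0) − (-1) + (-2) = -1
So the dimensions are [L T⁻¹].

L: 1, T: -1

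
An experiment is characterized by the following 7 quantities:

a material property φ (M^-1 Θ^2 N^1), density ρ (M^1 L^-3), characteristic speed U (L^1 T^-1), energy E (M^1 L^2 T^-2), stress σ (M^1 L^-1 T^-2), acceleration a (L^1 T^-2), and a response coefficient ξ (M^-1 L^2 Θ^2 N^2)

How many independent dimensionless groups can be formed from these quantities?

2

There are 7 variables and 5 base dimensions (M, L, T, Θ, N).
The dimension matrix has rank 5.
Independent dimensionless groups: 7 − 5 = 2.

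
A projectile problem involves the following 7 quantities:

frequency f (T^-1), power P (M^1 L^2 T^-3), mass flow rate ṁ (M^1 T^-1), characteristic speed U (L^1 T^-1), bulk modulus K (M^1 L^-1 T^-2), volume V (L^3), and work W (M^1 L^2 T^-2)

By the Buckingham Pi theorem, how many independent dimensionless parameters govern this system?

There are 7 variables and 3 base dimensions (M, L, T).
The dimension matrix has rank 3.
Independent dimensionless groups: 7 − 3 = 4.

4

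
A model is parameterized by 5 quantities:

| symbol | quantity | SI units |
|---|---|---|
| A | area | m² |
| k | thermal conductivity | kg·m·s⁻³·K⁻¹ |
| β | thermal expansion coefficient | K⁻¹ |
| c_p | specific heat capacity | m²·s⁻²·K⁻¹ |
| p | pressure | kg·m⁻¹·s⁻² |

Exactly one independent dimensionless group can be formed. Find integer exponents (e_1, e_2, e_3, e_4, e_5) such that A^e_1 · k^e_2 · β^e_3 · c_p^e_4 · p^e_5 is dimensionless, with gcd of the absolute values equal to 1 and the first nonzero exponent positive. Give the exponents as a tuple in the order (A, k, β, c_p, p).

(1, -2, 1, 1, 2)

M: e_1·(0) + e_2·(1) + e_3·(0) + e_4·(0) + e_5·(1) = 0
L: e_1·(2) + e_2·(1) + e_3·(0) + e_4·(2) + e_5·(-1) = 0
T: e_1·(0) + e_2·(-3) + e_3·(0) + e_4·(-2) + e_5·(-2) = 0
Θ: e_1·(0) + e_2·(-1) + e_3·(-1) + e_4·(-1) + e_5·(0) = 0
Solving this homogeneous linear system for the smallest-integer solution (first nonzero entry positive) gives (1, -2, 1, 1, 2).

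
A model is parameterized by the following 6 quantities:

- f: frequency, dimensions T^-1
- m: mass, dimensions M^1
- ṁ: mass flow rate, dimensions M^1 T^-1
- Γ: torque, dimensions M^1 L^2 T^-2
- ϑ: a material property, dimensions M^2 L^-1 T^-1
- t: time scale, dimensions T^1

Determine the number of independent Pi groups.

3

There are 6 variables and 3 base dimensions (M, L, T).
The dimension matrix has rank 3.
Independent dimensionless groups: 6 − 3 = 3.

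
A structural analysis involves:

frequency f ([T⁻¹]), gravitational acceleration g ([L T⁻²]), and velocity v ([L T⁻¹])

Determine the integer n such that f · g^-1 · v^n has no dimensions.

Balance the L exponent: (1)·n from v, plus (0) − (1) = -1 from the rest, must sum to zero.
n − 1 = 0, so n = 1.

1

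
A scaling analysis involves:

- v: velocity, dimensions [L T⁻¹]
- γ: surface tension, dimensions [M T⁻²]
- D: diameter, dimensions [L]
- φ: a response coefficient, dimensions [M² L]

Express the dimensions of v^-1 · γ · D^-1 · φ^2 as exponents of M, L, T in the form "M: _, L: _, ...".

M: 5, L: 0, T: -1

Collect each base-dimension exponent across the product:
  M: −(0) + (1) − (0) + 2·(2) = 5
  L: −(1) + (0) − (1) + 2·(1) = 0
  T: −(-1) + (-2) − (0) + 2·(0) = -1
So the dimensions are [M⁵ T⁻¹].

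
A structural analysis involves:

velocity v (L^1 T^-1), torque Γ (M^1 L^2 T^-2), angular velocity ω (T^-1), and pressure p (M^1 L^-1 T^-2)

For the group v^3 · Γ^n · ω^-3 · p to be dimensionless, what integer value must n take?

Balance the M exponent: (1)·n from Γ, plus 3·(0) − 3·(0) + (1) = 1 from the rest, must sum to zero.
n + 1 = 0, so n = -1.

-1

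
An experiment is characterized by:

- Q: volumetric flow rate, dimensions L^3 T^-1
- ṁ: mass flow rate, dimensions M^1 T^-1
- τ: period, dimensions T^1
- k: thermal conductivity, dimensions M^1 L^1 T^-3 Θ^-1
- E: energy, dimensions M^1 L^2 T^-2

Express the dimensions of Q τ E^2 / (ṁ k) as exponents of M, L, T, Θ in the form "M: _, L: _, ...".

Collect each base-dimension exponent across the product:
  M: (0) − (1) + (0) − (1) + 2·(1) = 0
  L: (3) − (0) + (0) − (1) + 2·(2) = 6
  T: (-1) − (-1) + (1) − (-3) + 2·(-2) = 0
  Θ: (0) − (0) + (0) − (-1) + 2·(0) = 1
So the dimensions are [L⁶ Θ].

M: 0, L: 6, T: 0, Θ: 1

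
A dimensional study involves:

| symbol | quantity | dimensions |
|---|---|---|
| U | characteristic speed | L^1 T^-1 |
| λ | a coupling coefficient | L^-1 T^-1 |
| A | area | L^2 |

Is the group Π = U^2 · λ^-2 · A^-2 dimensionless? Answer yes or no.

Sum the exponent of each base dimension across the product:
  L: 2·[U]_L − 2·[λ]_L − 2·[A]_L = 2·(1) − 2·(-1) − 2·(2) = 0
  T: 2·[U]_T − 2·[λ]_T − 2·[A]_T = 2·(-1) − 2·(-1) − 2·(0) = 0
All base exponents vanish — dimensionless.

yes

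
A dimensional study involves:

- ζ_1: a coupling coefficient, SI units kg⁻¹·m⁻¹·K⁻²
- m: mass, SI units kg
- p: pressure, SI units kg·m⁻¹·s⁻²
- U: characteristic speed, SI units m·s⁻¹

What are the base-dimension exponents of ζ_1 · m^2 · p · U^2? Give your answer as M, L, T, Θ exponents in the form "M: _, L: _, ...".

M: 2, L: 0, T: -4, Θ: -2

Collect each base-dimension exponent across the product:
  M: (-1) + 2·(1) + (1) + 2·(0) = 2
  L: (-1) + 2·(0) + (-1) + 2·(1) = 0
  T: (0) + 2·(0) + (-2) + 2·(-1) = -4
  Θ: (-2) + 2·(0) + (0) + 2·(0) = -2
So the dimensions are [M² T⁻⁴ Θ⁻²].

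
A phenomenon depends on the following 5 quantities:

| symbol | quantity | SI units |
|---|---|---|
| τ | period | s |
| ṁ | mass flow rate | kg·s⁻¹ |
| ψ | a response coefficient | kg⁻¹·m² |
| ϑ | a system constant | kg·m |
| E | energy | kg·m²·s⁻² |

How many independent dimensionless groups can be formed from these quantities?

There are 5 variables and 3 base dimensions (M, L, T).
The dimension matrix has rank 3.
Independent dimensionless groups: 5 − 3 = 2.

2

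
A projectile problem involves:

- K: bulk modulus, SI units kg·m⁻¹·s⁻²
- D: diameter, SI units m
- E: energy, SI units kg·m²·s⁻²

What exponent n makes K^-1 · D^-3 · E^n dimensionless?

1

Balance the M exponent: (1)·n from E, plus −(1) − 3·(0) = -1 from the rest, must sum to zero.
n − 1 = 0, so n = 1.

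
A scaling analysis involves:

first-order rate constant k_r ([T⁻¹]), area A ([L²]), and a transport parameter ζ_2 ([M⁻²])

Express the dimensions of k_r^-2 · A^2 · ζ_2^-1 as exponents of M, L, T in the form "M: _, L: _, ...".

Collect each base-dimension exponent across the product:
  M: −2·(0) + 2·(0) − (-2) = 2
  L: −2·(0) + 2·(2) − (0) = 4
  T: −2·(-1) + 2·(0) − (0) = 2
So the dimensions are [M² L⁴ T²].

M: 2, L: 4, T: 2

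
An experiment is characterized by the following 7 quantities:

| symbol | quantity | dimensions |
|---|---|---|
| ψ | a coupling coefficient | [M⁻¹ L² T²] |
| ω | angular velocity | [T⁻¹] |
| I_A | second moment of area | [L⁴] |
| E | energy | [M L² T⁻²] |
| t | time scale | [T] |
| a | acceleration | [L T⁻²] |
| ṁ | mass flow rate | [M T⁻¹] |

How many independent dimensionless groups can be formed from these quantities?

There are 7 variables and 3 base dimensions (M, L, T).
The dimension matrix has rank 3.
Independent dimensionless groups: 7 − 3 = 4.

4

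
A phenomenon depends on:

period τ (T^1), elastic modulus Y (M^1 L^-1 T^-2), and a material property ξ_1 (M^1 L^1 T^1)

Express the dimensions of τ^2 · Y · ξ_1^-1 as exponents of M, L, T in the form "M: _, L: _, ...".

M: 0, L: -2, T: -1

Collect each base-dimension exponent across the product:
  M: 2·(0) + (1) − (1) = 0
  L: 2·(0) + (-1) − (1) = -2
  T: 2·(1) + (-2) − (1) = -1
So the dimensions are [L⁻² T⁻¹].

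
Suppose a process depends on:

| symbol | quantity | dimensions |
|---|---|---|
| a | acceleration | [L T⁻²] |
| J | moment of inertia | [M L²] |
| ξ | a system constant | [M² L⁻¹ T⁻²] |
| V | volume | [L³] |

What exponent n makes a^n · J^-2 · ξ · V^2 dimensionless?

Balance the L exponent: (1)·n from a, plus −2·(2) + (-1) + 2·(3) = 1 from the rest, must sum to zero.
n + 1 = 0, so n = -1.

-1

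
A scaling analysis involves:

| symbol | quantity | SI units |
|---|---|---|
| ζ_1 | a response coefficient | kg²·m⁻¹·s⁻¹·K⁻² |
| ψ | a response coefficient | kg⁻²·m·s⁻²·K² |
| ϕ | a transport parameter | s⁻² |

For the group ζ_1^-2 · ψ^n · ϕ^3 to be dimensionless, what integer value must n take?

Balance the M exponent: (-2)·n from ψ, plus −2·(2) + 3·(0) = -4 from the rest, must sum to zero.
-2n − 4 = 0, so n = -2.

-2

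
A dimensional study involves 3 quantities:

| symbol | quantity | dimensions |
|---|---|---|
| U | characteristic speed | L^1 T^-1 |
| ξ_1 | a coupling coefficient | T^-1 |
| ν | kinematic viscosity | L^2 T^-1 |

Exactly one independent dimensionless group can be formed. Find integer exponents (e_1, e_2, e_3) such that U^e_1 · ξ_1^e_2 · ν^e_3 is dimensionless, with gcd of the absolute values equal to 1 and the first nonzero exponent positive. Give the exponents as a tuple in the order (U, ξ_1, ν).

(2, -1, -1)

L: e_1·(1) + e_2·(0) + e_3·(2) = 0
T: e_1·(-1) + e_2·(-1) + e_3·(-1) = 0
Solving this homogeneous linear system for the smallest-integer solution (first nonzero entry positive) gives (2, -1, -1).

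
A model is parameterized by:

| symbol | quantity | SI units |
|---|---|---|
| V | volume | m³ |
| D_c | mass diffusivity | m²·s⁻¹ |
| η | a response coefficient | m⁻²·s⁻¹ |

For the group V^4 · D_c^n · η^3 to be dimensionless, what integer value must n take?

-3

Balance the L exponent: (2)·n from D_c, plus 4·(3) + 3·(-2) = 6 from the rest, must sum to zero.
2n + 6 = 0, so n = -3.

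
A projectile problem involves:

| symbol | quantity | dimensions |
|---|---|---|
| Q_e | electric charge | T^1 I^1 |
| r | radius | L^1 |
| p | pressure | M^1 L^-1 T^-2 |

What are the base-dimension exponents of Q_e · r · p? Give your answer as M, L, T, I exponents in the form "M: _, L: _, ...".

Collect each base-dimension exponent across the product:
  M: (0) + (0) + (1) = 1
  L: (0) + (1) + (-1) = 0
  T: (1) + (0) + (-2) = -1
  I: (1) + (0) + (0) = 1
So the dimensions are [M T⁻¹ I].

M: 1, L: 0, T: -1, I: 1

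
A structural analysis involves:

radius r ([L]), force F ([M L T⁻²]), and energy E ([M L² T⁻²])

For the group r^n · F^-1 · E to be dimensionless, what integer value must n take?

-1

Balance the L exponent: (1)·n from r, plus −(1) + (2) = 1 from the rest, must sum to zero.
n + 1 = 0, so n = -1.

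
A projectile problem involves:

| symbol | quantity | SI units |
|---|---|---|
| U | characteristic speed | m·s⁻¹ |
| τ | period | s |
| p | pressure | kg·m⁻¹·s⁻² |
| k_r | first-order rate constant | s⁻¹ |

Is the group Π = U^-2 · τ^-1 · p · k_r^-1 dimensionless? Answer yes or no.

no

Sum the exponent of each base dimension across the product:
  M: −2·[U]_M − [τ]_M + [p]_M − [k_r]_M = −2·(0) − (0) + (1) − (0) = 1
  L: −2·[U]_L − [τ]_L + [p]_L − [k_r]_L = −2·(1) − (0) + (-1) − (0) = -3
  T: −2·[U]_T − [τ]_T + [p]_T − [k_r]_T = −2·(-1) − (1) + (-2) − (-1) = 0
Net dimensions [M L⁻³] ≠ [1] — not dimensionless.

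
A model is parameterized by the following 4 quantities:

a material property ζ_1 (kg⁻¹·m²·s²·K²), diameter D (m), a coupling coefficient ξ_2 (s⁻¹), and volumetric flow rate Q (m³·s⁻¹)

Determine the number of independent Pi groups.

There are 4 variables and 4 base dimensions (M, L, T, Θ).
The dimension matrix has rank 3 (less than 4: the dimension vectors are linearly dependent).
Independent dimensionless groups: 4 − 3 = 1.

1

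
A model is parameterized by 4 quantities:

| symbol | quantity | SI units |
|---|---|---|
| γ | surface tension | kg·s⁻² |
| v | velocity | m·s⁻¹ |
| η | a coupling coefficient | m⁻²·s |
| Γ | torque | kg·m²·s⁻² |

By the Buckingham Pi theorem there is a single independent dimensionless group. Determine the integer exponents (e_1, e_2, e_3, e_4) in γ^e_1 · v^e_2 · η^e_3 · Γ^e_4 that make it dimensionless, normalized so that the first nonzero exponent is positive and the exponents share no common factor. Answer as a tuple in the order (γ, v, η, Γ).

(1, -2, -2, -1)

M: e_1·(1) + e_2·(0) + e_3·(0) + e_4·(1) = 0
L: e_1·(0) + e_2·(1) + e_3·(-2) + e_4·(2) = 0
T: e_1·(-2) + e_2·(-1) + e_3·(1) + e_4·(-2) = 0
Solving this homogeneous linear system for the smallest-integer solution (first nonzero entry positive) gives (1, -2, -2, -1).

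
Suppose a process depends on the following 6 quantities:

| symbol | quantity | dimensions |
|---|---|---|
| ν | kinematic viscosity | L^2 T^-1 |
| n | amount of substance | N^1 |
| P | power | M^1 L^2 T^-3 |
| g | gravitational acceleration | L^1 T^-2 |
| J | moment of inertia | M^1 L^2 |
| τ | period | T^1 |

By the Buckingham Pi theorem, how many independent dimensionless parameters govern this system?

2

There are 6 variables and 4 base dimensions (M, L, T, N).
The dimension matrix has rank 4.
Independent dimensionless groups: 6 − 4 = 2.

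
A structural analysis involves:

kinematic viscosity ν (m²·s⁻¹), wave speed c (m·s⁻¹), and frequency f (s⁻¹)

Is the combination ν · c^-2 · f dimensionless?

yes

Sum the exponent of each base dimension across the product:
  M: [ν]_M − 2·[c]_M + [f]_M = (0) − 2·(0) + (0) = 0
  L: [ν]_L − 2·[c]_L + [f]_L = (2) − 2·(1) + (0) = 0
  T: [ν]_T − 2·[c]_T + [f]_T = (-1) − 2·(-1) + (-1) = 0
All base exponents vanish — dimensionless.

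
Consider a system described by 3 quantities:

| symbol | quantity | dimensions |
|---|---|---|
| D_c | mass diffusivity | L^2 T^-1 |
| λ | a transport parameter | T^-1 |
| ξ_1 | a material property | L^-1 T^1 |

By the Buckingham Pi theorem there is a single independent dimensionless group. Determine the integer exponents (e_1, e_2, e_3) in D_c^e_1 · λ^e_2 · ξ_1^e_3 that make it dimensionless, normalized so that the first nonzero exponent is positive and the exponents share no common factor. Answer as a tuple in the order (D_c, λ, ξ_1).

L: e_1·(2) + e_2·(0) + e_3·(-1) = 0
T: e_1·(-1) + e_2·(-1) + e_3·(1) = 0
Solving this homogeneous linear system for the smallest-integer solution (first nonzero entry positive) gives (1, 1, 2).

(1, 1, 2)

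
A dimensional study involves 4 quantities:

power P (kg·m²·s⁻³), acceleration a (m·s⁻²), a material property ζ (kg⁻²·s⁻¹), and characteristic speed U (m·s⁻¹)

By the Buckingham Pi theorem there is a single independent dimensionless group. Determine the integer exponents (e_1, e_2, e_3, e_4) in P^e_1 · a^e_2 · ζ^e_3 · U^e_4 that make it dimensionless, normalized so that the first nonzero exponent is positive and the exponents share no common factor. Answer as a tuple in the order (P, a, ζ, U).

(2, -3, 1, -1)

M: e_1·(1) + e_2·(0) + e_3·(-2) + e_4·(0) = 0
L: e_1·(2) + e_2·(1) + e_3·(0) + e_4·(1) = 0
T: e_1·(-3) + e_2·(-2) + e_3·(-1) + e_4·(-1) = 0
Solving this homogeneous linear system for the smallest-integer solution (first nonzero entry positive) gives (2, -3, 1, -1).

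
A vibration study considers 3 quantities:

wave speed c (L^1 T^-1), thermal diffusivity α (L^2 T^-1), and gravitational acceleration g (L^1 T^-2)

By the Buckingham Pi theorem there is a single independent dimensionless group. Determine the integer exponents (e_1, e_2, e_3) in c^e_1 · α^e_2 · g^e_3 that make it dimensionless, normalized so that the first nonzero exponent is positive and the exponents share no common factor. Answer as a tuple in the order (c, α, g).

L: e_1·(1) + e_2·(2) + e_3·(1) = 0
T: e_1·(-1) + e_2·(-1) + e_3·(-2) = 0
Solving this homogeneous linear system for the smallest-integer solution (first nonzero entry positive) gives (3, -1, -1).

(3, -1, -1)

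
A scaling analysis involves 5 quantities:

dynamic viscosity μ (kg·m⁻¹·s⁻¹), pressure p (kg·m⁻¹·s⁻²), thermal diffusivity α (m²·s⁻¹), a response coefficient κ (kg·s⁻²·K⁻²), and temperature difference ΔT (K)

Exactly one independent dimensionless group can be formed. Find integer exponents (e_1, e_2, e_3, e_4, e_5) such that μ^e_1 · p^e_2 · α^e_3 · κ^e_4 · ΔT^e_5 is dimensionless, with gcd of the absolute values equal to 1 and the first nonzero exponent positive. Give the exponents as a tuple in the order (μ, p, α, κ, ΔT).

M: e_1·(1) + e_2·(1) + e_3·(0) + e_4·(1) + e_5·(0) = 0
L: e_1·(-1) + e_2·(-1) + e_3·(2) + e_4·(0) + e_5·(0) = 0
T: e_1·(-1) + e_2·(-2) + e_3·(-1) + e_4·(-2) + e_5·(0) = 0
Θ: e_1·(0) + e_2·(0) + e_3·(0) + e_4·(-2) + e_5·(1) = 0
Solving this homogeneous linear system for the smallest-integer solution (first nonzero entry positive) gives (1, 1, 1, -2, -4).

(1, 1, 1, -2, -4)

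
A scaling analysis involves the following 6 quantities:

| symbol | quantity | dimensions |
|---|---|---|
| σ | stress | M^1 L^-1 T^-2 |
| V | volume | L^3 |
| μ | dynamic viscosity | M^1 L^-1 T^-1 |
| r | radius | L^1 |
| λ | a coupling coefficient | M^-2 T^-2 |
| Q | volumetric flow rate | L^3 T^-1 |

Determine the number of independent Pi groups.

3

There are 6 variables and 3 base dimensions (M, L, T).
The dimension matrix has rank 3.
Independent dimensionless groups: 6 − 3 = 3.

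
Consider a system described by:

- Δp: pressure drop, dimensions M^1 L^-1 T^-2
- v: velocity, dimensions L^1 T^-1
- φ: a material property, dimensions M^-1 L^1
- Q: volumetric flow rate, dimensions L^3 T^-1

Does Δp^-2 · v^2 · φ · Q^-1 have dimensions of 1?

Sum the exponent of each base dimension across the product:
  M: −2·[Δp]_M + 2·[v]_M + [φ]_M − [Q]_M = −2·(1) + 2·(0) + (-1) − (0) = -3
  L: −2·[Δp]_L + 2·[v]_L + [φ]_L − [Q]_L = −2·(-1) + 2·(1) + (1) − (3) = 2
  T: −2·[Δp]_T + 2·[v]_T + [φ]_T − [Q]_T = −2·(-2) + 2·(-1) + (0) − (-1) = 3
Net dimensions [M⁻³ L² T³] ≠ [1] — not dimensionless.

no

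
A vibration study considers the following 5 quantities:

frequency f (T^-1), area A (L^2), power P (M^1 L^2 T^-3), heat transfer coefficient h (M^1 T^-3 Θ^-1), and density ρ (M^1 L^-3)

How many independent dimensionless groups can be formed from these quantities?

There are 5 variables and 4 base dimensions (M, L, T, Θ).
The dimension matrix has rank 4.
Independent dimensionless groups: 5 − 4 = 1.

1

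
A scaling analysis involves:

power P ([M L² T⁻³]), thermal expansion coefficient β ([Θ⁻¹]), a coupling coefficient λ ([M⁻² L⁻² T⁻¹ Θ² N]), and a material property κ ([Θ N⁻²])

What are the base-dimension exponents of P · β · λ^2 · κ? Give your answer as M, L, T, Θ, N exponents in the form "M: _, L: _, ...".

M: -3, L: -2, T: -5, Θ: 4, N: 0

Collect each base-dimension exponent across the product:
  M: (1) + (0) + 2·(-2) + (0) = -3
  L: (2) + (0) + 2·(-2) + (0) = -2
  T: (-3) + (0) + 2·(-1) + (0) = -5
  Θ: (0) + (-1) + 2·(2) + (1) = 4
  N: (0) + (0) + 2·(1) + (-2) = 0
So the dimensions are [M⁻³ L⁻² T⁻⁵ Θ⁴].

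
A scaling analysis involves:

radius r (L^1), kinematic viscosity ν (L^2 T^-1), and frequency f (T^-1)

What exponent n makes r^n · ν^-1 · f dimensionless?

Balance the L exponent: (1)·n from r, plus −(2) + (0) = -2 from the rest, must sum to zero.
n − 2 = 0, so n = 2.

2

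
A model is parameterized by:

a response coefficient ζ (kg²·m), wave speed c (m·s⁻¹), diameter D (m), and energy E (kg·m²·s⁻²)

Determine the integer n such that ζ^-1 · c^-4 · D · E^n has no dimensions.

2

Balance the M exponent: (1)·n from E, plus −(2) − 4·(0) + (0) = -2 from the rest, must sum to zero.
n − 2 = 0, so n = 2.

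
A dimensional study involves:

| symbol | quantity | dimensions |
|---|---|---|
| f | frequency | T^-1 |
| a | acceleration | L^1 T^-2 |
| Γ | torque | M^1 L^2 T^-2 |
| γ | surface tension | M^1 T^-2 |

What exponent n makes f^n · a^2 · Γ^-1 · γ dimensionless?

-4

Balance the T exponent: (-1)·n from f, plus 2·(-2) − (-2) + (-2) = -4 from the rest, must sum to zero.
−n − 4 = 0, so n = -4.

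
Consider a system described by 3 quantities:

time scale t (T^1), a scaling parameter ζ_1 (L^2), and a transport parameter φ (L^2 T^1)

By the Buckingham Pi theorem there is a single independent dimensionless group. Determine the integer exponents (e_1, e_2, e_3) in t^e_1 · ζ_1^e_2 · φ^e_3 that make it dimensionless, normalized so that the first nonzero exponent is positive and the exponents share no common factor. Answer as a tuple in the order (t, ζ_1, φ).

L: e_1·(0) + e_2·(2) + e_3·(2) = 0
T: e_1·(1) + e_2·(0) + e_3·(1) = 0
Solving this homogeneous linear system for the smallest-integer solution (first nonzero entry positive) gives (1, 1, -1).

(1, 1, -1)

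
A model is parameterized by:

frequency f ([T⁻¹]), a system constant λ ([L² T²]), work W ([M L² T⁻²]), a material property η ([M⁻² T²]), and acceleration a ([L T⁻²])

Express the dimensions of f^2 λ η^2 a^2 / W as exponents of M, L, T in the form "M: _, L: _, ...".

Collect each base-dimension exponent across the product:
  M: 2·(0) + (0) − (1) + 2·(-2) + 2·(0) = -5
  L: 2·(0) + (2) − (2) + 2·(0) + 2·(1) = 2
  T: 2·(-1) + (2) − (-2) + 2·(2) + 2·(-2) = 2
So the dimensions are [M⁻⁵ L² T²].

M: -5, L: 2, T: 2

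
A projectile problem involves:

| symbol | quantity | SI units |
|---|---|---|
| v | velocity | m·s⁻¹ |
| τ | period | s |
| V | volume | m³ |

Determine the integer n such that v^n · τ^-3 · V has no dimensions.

Balance the L exponent: (1)·n from v, plus −3·(0) + (3) = 3 from the rest, must sum to zero.
n + 3 = 0, so n = -3.

-3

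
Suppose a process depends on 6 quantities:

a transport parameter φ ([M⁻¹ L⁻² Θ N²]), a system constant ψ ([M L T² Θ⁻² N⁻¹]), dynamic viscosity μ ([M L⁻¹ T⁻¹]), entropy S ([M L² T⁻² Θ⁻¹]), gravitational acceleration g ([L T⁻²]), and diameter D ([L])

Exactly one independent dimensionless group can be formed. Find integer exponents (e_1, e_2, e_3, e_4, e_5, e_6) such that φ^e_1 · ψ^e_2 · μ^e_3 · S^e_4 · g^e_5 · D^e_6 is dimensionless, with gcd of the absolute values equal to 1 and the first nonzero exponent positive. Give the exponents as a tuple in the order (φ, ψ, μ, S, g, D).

M: e_1·(-1) + e_2·(1) + e_3·(1) + e_4·(1) + e_5·(0) + e_6·(0) = 0
L: e_1·(-2) + e_2·(1) + e_3·(-1) + e_4·(2) + e_5·(1) + e_6·(1) = 0
T: e_1·(0) + e_2·(2) + e_3·(-1) + e_4·(-2) + e_5·(-2) + e_6·(0) = 0
Θ: e_1·(1) + e_2·(-2) + e_3·(0) + e_4·(-1) + e_5·(0) + e_6·(0) = 0
N: e_1·(2) + e_2·(-1) + e_3·(0) + e_4·(0) + e_5·(0) + e_6·(0) = 0
Solving this homogeneous linear system for the smallest-integer solution (first nonzero entry positive) gives (1, 2, 2, -3, 4, 4).

(1, 2, 2, -3, 4, 4)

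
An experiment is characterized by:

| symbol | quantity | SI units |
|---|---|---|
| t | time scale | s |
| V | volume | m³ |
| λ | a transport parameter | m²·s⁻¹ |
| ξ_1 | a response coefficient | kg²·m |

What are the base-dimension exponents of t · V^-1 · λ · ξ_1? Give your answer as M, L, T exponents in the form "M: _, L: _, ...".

M: 2, L: 0, T: 0

Collect each base-dimension exponent across the product:
  M: (0) − (0) + (0) + (2) = 2
  L: (0) − (3) + (2) + (1) = 0
  T: (1) − (0) + (-1) + (0) = 0
So the dimensions are [M²].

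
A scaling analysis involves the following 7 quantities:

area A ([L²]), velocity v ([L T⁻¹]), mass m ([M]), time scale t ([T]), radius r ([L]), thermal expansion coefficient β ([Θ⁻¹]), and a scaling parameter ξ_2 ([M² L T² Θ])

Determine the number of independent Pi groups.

There are 7 variables and 4 base dimensions (M, L, T, Θ).
The dimension matrix has rank 4.
Independent dimensionless groups: 7 − 4 = 3.

3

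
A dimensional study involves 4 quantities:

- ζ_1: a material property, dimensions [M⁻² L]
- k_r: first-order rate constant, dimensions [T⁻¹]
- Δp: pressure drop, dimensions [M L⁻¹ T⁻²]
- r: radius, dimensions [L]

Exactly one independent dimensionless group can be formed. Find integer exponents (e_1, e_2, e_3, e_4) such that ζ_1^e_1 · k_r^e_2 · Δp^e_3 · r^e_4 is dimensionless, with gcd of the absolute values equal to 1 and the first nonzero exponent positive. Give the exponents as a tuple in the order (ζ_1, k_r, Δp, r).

M: e_1·(-2) + e_2·(0) + e_3·(1) + e_4·(0) = 0
L: e_1·(1) + e_2·(0) + e_3·(-1) + e_4·(1) = 0
T: e_1·(0) + e_2·(-1) + e_3·(-2) + e_4·(0) = 0
Solving this homogeneous linear system for the smallest-integer solution (first nonzero entry positive) gives (1, -4, 2, 1).

(1, -4, 2, 1)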